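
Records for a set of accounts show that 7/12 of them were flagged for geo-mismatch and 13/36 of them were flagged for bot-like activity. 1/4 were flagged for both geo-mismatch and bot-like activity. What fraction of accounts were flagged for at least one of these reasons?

25/36

Inclusion–exclusion gives
P(union) = 7/12 + 13/36 − 1/4 = 25/36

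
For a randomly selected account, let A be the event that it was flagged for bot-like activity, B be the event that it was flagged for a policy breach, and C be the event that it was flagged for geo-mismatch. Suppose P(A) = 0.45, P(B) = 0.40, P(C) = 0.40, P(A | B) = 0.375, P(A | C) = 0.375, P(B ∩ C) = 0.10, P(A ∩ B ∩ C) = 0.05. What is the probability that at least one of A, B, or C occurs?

P(A ∩ B) = P(B)·P(A|B) = 0.40 × 0.375 = 0.15
P(A ∩ C) = P(C)·P(A|C) = 0.40 × 0.375 = 0.15
Apply inclusion-exclusion:
P(A ∪ B ∪ C) = 0.45 + 0.40 + 0.40 − 0.15 − 0.15 − 0.10 + 0.05 = 0.90

0.90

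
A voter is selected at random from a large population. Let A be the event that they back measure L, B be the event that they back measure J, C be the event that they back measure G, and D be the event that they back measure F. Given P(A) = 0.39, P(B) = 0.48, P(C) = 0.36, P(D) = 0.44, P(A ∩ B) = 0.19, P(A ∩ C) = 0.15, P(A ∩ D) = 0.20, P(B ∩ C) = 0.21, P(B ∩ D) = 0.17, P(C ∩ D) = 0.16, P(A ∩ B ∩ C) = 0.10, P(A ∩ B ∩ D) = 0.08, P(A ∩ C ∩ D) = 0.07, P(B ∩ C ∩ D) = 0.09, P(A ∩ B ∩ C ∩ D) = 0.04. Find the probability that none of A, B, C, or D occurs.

0.11

P(A ∪ B ∪ C ∪ D) = 0.39 + 0.48 + 0.36 + 0.44 − 0.19 − 0.15 − 0.20 − 0.21 − 0.17 − 0.16 + 0.10 + 0.08 + 0.07 + 0.09 − 0.04 = 0.89
P(none) = 1 − 0.89 = 0.11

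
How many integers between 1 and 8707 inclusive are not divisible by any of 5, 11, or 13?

5845

By inclusion–exclusion:
⌊8707/5⌋ + ⌊8707/11⌋ + ⌊8707/13⌋ − ⌊8707/55⌋ − ⌊8707/65⌋ − ⌊8707/143⌋ + ⌊8707/715⌋ = 1741 + 791 + 669 − 158 − 133 − 60 + 12 = 2862
8707 − 2862 = 5845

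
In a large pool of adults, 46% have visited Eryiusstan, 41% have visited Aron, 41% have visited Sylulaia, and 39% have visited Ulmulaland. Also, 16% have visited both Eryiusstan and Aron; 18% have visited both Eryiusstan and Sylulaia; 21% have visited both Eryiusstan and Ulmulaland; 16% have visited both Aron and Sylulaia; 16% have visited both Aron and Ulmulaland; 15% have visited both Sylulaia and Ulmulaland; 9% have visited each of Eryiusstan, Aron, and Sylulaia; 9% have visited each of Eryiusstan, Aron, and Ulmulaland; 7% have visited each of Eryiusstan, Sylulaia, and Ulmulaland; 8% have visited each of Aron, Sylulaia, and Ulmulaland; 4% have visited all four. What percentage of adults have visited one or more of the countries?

94%

P(union) = 46 + 41 + 41 + 39 − 16 − 18 − 21 − 16 − 16 − 15 + 9 + 9 + 7 + 8 − 4 = 94%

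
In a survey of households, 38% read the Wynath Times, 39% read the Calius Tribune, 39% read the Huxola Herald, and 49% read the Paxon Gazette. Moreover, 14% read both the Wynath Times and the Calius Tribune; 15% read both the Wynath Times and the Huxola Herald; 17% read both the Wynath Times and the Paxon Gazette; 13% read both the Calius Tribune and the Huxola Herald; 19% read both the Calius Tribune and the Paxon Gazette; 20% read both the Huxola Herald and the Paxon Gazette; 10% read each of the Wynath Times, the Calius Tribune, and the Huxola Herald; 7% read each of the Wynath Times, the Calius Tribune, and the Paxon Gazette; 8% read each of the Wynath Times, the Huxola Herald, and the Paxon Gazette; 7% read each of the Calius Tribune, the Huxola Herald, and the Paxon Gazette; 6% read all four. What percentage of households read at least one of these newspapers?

93%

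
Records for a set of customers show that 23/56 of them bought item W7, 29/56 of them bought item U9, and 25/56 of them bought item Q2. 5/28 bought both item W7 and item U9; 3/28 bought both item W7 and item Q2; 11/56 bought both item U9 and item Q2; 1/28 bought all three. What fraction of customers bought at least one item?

P(at least one) = 23/56 + 29/56 + 25/56 − 5/28 − 3/28 − 11/56 + 1/28 = 13/14

13/14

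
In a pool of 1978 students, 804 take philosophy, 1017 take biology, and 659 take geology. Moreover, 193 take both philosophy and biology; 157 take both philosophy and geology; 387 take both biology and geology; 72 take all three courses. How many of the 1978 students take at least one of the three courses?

1815

Using inclusion–exclusion:
|union| = 804 + 1017 + 659 − 193 − 157 − 387 + 72 = 1815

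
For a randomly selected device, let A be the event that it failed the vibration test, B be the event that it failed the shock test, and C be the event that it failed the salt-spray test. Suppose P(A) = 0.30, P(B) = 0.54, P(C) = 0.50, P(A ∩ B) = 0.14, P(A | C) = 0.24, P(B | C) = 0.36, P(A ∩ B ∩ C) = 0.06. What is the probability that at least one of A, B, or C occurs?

P(A ∩ C) = P(C)·P(A|C) = 0.50 × 0.24 = 0.12
P(B ∩ C) = P(C)·P(B|C) = 0.50 × 0.36 = 0.18
P(A ∪ B ∪ C) = 0.30 + 0.54 + 0.50 − 0.14 − 0.12 − 0.18 + 0.06 = 0.96

0.96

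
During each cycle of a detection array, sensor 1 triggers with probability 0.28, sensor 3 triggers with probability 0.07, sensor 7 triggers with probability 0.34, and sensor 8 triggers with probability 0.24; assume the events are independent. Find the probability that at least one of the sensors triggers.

P(none) = (1 − 0.28) × (1 − 0.07) × (1 − 0.34) × (1 − 0.24) = 0.72 × 0.93 × 0.66 × 0.76 = 0.33587136
P(at least one) = 1 − 0.33587136 = 0.66412864

0.66412864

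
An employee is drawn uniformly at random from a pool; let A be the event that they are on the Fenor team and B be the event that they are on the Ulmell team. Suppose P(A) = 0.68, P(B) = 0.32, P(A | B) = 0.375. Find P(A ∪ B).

P(A ∩ B) = P(B)·P(A|B) = 0.32 × 0.375 = 0.12
Inclusion–exclusion gives
P(A ∪ B) = 0.68 + 0.32 − 0.12 = 0.88

0.88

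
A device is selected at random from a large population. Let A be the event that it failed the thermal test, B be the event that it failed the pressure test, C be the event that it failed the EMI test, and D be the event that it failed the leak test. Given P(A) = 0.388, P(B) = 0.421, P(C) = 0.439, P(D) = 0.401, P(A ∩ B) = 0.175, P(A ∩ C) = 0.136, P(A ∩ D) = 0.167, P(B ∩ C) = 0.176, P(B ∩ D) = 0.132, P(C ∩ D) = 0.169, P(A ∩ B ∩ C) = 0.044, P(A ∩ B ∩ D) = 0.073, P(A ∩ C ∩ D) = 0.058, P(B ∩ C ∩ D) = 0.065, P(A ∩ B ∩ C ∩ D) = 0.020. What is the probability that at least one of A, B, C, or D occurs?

Using inclusion–exclusion:
P(A ∪ B ∪ C ∪ D) = 0.388 + 0.421 + 0.439 + 0.401 − 0.175 − 0.136 − 0.167 − 0.176 − 0.132 − 0.169 + 0.044 + 0.073 + 0.058 + 0.065 − 0.020 = 0.914

0.914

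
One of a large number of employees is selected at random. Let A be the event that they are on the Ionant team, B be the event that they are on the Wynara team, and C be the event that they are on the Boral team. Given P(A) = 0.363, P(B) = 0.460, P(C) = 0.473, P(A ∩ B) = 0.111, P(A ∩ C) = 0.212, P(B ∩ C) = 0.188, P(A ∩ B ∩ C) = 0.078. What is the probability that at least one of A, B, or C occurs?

Inclusion–exclusion gives
P(A ∪ B ∪ C) = 0.363 + 0.460 + 0.473 − 0.111 − 0.212 − 0.188 + 0.078 = 0.863

0.863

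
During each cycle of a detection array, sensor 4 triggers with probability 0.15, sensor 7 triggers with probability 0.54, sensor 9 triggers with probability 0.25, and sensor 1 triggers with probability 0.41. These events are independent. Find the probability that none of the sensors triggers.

Since the events are independent, P(none) is the product of the individual non-occurrence probabilities.
P(none) = (1 − 0.15) × (1 − 0.54) × (1 − 0.25) × (1 − 0.41) = 0.85 × 0.46 × 0.75 × 0.59 = 0.1730175

0.1730175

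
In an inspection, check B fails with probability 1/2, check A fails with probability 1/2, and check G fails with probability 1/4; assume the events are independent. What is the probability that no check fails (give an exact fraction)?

Since the events are independent, P(none) is the product of the individual non-occurrence probabilities.
P(none) = (1 − 1/2) × (1 − 1/2) × (1 − 1/4) = 1/2 × 1/2 × 3/4 = 3/16

3/16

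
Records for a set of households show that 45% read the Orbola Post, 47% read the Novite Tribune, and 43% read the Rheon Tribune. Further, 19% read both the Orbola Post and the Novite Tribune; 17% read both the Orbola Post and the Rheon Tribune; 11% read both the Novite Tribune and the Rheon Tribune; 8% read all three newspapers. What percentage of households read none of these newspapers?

4%

By inclusion-exclusion,
P(≥1) = 45 + 47 + 43 − 19 − 17 − 11 + 8 = 96%
P(none) = 100% − 96% = 4%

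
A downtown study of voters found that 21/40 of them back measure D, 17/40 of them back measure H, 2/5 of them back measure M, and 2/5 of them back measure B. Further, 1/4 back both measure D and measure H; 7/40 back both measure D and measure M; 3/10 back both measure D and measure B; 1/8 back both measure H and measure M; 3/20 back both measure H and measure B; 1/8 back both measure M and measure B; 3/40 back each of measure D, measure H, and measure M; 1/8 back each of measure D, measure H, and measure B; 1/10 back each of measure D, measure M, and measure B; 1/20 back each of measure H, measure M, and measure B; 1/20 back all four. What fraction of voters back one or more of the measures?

By inclusion-exclusion,
P(union) = 21/40 + 17/40 + 2/5 + 2/5 − 1/4 − 7/40 − 3/10 − 1/8 − 3/20 − 1/8 + 3/40 + 1/8 + 1/10 + 1/20 − 1/20 = 37/40

37/40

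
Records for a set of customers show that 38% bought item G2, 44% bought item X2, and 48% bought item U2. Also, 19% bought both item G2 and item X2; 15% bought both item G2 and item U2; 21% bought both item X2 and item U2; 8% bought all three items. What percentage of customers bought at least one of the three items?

83%

P(≥1) = 38 + 44 + 48 − 19 − 15 − 21 + 8 = 83%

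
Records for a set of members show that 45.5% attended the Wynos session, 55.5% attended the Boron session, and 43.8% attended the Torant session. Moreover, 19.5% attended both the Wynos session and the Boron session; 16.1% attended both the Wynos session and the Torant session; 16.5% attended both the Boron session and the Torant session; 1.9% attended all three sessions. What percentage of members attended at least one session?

94.6%

By inclusion–exclusion:
P(union) = 45.5 + 55.5 + 43.8 − 19.5 − 16.1 − 16.5 + 1.9 = 94.6%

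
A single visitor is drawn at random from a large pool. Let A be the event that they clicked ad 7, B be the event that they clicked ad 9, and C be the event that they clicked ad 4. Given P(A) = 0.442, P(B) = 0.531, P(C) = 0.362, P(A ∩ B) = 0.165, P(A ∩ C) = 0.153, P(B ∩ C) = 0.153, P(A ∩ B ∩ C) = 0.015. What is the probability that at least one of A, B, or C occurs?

Inclusion–exclusion gives
P(A ∪ B ∪ C) = 0.442 + 0.531 + 0.362 − 0.165 − 0.153 − 0.153 + 0.015 = 0.879

0.879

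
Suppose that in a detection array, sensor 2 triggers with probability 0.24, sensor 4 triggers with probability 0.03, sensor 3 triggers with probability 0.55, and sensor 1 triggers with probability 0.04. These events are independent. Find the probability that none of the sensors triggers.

Independence gives P(none) = ∏(1 − pᵢ).
P(none) = (1 − 0.24) × (1 − 0.03) × (1 − 0.55) × (1 − 0.04) = 0.76 × 0.97 × 0.45 × 0.96 = 0.3184704

0.3184704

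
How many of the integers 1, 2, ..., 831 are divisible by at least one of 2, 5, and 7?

415 + 166 + 118 − 83 − 59 − 23 + 11 = 545

545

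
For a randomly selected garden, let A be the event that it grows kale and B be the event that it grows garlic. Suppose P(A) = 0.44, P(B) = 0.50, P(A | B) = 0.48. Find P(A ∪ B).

P(A ∩ B) = P(B)·P(A|B) = 0.50 × 0.48 = 0.24
By inclusion–exclusion:
P(A ∪ B) = 0.44 + 0.50 − 0.24 = 0.70

0.70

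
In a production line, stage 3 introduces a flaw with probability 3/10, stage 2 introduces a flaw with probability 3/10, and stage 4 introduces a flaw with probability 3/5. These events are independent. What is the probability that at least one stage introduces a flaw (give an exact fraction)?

Independence gives P(none) = ∏(1 − pᵢ).
P(none) = (1 − 3/10) × (1 − 3/10) × (1 − 3/5) = 7/10 × 7/10 × 2/5 = 49/250
P(at least one) = 1 − 49/250 = 201/250

201/250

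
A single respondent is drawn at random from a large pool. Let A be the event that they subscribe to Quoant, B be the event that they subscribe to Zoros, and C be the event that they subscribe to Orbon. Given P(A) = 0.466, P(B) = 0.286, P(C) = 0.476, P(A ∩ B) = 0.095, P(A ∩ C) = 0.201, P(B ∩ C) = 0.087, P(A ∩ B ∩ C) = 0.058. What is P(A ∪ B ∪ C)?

0.903

P(A ∪ B ∪ C) = 0.466 + 0.286 + 0.476 − 0.095 − 0.201 − 0.087 + 0.058 = 0.903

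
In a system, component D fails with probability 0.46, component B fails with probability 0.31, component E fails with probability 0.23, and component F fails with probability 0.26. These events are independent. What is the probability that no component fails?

0.21230748

Independence gives P(none) = ∏(1 − pᵢ).
P(none) = (1 − 0.46) × (1 − 0.31) × (1 − 0.23) × (1 − 0.26) = 0.54 × 0.69 × 0.77 × 0.74 = 0.21230748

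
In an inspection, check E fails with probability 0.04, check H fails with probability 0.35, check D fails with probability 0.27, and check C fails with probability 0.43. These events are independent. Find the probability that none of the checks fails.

0.2596464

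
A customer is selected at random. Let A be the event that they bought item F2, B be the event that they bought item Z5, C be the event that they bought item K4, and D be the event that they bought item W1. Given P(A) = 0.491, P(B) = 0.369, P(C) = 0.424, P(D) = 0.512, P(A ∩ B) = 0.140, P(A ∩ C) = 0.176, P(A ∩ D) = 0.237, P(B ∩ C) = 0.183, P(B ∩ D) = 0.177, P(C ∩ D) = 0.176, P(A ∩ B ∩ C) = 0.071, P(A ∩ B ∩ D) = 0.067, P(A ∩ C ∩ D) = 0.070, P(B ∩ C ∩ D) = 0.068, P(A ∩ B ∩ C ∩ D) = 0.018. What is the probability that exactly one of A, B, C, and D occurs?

By inclusion–exclusion (exactly-one form):
P(exactly one) = 0.491 + 0.369 + 0.424 + 0.512 − 2·0.140 − 2·0.176 − 2·0.237 − 2·0.183 − 2·0.177 − 2·0.176 + 3·0.071 + 3·0.067 + 3·0.070 + 3·0.068 − 4·0.018 = 0.374

0.374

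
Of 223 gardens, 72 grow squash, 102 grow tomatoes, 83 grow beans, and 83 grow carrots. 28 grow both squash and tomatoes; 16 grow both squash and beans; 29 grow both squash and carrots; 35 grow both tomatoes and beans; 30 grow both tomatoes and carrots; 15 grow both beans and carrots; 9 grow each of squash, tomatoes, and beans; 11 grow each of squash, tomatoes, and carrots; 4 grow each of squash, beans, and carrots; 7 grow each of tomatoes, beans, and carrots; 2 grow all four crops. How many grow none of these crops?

|at least one| = 72 + 102 + 83 + 83 − 28 − 16 − 29 − 35 − 30 − 15 + 9 + 11 + 4 + 7 − 2 = 216
None: 223 − 216 = 7

7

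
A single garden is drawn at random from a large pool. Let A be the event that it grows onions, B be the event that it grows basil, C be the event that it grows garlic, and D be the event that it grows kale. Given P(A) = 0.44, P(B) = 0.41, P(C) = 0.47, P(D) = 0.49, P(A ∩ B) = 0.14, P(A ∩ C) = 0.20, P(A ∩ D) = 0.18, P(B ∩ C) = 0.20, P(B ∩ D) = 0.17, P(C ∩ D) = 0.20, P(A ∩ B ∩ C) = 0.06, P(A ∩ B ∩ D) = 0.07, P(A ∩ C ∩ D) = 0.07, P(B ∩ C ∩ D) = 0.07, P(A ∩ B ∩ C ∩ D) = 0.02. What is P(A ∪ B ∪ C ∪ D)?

0.97

P(A ∪ B ∪ C ∪ D) = 0.44 + 0.41 + 0.47 + 0.49 − 0.14 − 0.20 − 0.18 − 0.20 − 0.17 − 0.20 + 0.06 + 0.07 + 0.07 + 0.07 − 0.02 = 0.97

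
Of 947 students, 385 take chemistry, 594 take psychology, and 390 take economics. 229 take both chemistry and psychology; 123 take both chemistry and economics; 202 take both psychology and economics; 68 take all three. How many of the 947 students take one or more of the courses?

883

|union| = 385 + 594 + 390 − 229 − 123 − 202 + 68 = 883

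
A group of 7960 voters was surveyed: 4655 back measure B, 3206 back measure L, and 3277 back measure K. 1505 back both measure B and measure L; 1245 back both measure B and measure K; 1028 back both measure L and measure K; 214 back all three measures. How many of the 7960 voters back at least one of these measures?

7574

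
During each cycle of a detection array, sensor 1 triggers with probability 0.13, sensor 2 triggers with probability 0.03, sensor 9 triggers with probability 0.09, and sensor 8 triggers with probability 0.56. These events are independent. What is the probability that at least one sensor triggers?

P(none) = (1 − 0.13) × (1 − 0.03) × (1 − 0.09) × (1 − 0.56) = 0.87 × 0.97 × 0.91 × 0.44 = 0.33789756
P(at least one) = 1 − 0.33789756 = 0.66210244

0.66210244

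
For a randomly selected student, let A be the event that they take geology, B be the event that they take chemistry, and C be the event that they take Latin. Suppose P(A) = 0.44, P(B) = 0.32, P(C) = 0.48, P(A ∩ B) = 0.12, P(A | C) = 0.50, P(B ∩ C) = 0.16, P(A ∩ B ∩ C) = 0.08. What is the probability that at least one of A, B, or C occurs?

P(A ∩ C) = P(C)·P(A|C) = 0.48 × 0.50 = 0.24
Inclusion–exclusion gives
P(A ∪ B ∪ C) = 0.44 + 0.32 + 0.48 − 0.12 − 0.24 − 0.16 + 0.08 = 0.80

0.80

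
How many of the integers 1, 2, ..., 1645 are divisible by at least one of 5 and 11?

449

Apply inclusion-exclusion:
floor(1645/5) + floor(1645/11) − floor(1645/55) = 329 + 149 − 29 = 449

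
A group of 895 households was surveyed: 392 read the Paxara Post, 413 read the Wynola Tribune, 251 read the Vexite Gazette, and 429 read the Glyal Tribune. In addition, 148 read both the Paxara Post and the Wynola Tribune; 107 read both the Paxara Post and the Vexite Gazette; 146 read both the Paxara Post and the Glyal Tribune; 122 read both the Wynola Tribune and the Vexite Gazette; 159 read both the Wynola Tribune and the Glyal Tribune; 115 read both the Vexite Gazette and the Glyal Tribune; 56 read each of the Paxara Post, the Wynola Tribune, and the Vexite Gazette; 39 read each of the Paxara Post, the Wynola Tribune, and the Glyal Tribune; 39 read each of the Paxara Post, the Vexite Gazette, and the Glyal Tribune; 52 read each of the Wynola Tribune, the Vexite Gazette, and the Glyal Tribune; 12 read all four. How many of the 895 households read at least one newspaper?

N(≥1) = 392 + 413 + 251 + 429 − 148 − 107 − 146 − 122 − 159 − 115 + 56 + 39 + 39 + 52 − 12 = 862

862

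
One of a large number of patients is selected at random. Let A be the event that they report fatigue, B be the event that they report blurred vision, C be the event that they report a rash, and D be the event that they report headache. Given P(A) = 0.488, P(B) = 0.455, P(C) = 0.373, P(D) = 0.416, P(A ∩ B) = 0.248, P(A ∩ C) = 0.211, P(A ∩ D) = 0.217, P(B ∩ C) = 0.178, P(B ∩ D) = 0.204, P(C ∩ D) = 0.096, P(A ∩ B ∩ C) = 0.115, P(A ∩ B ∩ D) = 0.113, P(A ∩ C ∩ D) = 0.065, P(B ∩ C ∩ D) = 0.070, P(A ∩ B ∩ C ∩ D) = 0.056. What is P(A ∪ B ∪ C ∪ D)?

P(A ∪ B ∪ C ∪ D) = 0.488 + 0.455 + 0.373 + 0.416 − 0.248 − 0.211 − 0.217 − 0.178 − 0.204 − 0.096 + 0.115 + 0.113 + 0.065 + 0.070 − 0.056 = 0.885

0.885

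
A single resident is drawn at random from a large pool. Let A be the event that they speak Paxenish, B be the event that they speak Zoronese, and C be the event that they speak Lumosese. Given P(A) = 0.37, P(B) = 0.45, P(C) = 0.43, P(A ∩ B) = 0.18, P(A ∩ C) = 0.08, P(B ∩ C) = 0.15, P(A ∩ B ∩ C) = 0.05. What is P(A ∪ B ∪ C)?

By inclusion–exclusion:
P(A ∪ B ∪ C) = 0.37 + 0.45 + 0.43 − 0.18 − 0.08 − 0.15 + 0.05 = 0.89

0.89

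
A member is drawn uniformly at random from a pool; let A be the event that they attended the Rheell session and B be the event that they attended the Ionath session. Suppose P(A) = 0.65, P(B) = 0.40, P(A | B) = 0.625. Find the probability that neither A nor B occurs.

0.20

P(A ∩ B) = P(B)·P(A|B) = 0.40 × 0.625 = 0.25
By inclusion–exclusion:
P(A ∪ B) = 0.65 + 0.40 − 0.25 = 0.80
P(none) = 1 − 0.80 = 0.20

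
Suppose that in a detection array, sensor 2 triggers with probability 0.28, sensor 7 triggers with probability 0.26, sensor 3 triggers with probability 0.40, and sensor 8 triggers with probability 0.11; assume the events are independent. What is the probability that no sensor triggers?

0.2845152

Independence gives P(none) = ∏(1 − pᵢ).
P(none) = (1 − 0.28) × (1 − 0.26) × (1 − 0.40) × (1 − 0.11) = 0.72 × 0.74 × 0.60 × 0.89 = 0.2845152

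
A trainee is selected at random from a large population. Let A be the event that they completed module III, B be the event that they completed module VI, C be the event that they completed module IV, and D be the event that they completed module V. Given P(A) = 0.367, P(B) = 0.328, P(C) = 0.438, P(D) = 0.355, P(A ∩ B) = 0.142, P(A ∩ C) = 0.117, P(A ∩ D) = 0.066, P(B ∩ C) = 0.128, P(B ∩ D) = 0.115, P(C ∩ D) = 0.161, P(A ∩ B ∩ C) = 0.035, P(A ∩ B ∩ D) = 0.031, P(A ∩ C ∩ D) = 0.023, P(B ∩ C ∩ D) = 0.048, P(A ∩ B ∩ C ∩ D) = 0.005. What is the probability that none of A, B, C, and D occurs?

0.109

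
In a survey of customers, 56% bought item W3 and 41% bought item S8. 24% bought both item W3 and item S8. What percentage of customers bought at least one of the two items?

By inclusion–exclusion:
P(≥1) = 56 + 41 − 24 = 73%

73%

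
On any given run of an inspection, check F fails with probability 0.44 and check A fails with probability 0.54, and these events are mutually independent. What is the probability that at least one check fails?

0.7424

P(none) = (1 − 0.44) × (1 − 0.54) = 0.56 × 0.46 = 0.2576
P(at least one) = 1 − 0.2576 = 0.7424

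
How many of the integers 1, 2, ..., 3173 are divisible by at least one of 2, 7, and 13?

1918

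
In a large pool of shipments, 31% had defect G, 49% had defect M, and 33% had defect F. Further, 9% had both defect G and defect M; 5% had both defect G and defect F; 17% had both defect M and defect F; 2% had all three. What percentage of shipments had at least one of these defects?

P(≥1) = 31 + 49 + 33 − 9 − 5 − 17 + 2 = 84%

84%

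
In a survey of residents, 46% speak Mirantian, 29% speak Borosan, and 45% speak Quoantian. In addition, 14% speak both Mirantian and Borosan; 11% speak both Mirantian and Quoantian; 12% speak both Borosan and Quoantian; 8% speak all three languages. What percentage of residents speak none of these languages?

By inclusion-exclusion,
P(≥1) = 46 + 29 + 45 − 14 − 11 − 12 + 8 = 91%
P(none) = 100% − 91% = 9%

9%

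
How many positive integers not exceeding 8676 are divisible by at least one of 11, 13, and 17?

⌊8676/11⌋ + ⌊8676/13⌋ + ⌊8676/17⌋ − ⌊8676/143⌋ − ⌊8676/187⌋ − ⌊8676/221⌋ + ⌊8676/2431⌋ = 788 + 667 + 510 − 60 − 46 − 39 + 3 = 1823

1823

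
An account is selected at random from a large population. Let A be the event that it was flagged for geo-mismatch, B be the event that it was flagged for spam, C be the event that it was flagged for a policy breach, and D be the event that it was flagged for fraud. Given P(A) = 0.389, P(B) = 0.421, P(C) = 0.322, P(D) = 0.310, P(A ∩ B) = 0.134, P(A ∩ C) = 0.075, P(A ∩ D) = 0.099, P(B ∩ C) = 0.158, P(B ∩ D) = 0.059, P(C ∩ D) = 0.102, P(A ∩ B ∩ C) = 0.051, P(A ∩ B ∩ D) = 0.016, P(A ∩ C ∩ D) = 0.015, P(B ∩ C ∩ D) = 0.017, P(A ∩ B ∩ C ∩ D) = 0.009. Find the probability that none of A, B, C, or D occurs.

P(A ∪ B ∪ C ∪ D) = 0.389 + 0.421 + 0.322 + 0.310 − 0.134 − 0.075 − 0.099 − 0.158 − 0.059 − 0.102 + 0.051 + 0.016 + 0.015 + 0.017 − 0.009 = 0.905
P(none) = 1 − 0.905 = 0.095

0.095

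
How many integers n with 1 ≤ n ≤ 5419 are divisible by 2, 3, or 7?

3870

Apply inclusion-exclusion:
2709 + 1806 + 774 − 903 − 387 − 258 + 129 = 3870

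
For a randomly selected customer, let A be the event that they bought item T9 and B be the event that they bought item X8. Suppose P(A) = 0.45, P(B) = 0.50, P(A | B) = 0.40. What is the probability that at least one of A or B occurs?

0.75

P(A ∩ B) = P(B)·P(A|B) = 0.50 × 0.40 = 0.20
Using inclusion–exclusion:
P(A ∪ B) = 0.45 + 0.50 − 0.20 = 0.75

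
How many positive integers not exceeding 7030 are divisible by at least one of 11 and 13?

639 + 540 − 49 = 1130

1130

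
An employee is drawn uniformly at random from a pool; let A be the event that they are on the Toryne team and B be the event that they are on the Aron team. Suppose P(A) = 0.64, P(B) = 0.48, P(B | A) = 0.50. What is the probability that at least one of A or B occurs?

0.80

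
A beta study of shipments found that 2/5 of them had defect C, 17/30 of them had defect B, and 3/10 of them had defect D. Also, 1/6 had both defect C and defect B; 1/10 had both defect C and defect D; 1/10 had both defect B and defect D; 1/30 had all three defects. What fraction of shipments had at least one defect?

14/15

P(union) = 2/5 + 17/30 + 3/10 − 1/6 − 1/10 − 1/10 + 1/30 = 14/15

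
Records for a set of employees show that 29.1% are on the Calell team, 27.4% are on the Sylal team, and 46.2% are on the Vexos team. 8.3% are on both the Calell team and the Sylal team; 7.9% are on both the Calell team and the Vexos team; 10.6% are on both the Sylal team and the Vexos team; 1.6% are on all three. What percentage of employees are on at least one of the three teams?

P(at least one) = 29.1 + 27.4 + 46.2 − 8.3 − 7.9 − 10.6 + 1.6 = 77.5%

77.5%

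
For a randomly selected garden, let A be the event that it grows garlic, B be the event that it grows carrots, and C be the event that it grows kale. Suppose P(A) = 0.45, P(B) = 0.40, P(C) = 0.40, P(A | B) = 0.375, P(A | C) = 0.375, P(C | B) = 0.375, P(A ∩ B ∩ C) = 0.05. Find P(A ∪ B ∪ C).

P(A ∩ B) = P(B)·P(A|B) = 0.40 × 0.375 = 0.15
P(A ∩ C) = P(C)·P(A|C) = 0.40 × 0.375 = 0.15
P(B ∩ C) = P(B)·P(C|B) = 0.40 × 0.375 = 0.15
P(A ∪ B ∪ C) = 0.45 + 0.40 + 0.40 − 0.15 − 0.15 − 0.15 + 0.05 = 0.85

0.85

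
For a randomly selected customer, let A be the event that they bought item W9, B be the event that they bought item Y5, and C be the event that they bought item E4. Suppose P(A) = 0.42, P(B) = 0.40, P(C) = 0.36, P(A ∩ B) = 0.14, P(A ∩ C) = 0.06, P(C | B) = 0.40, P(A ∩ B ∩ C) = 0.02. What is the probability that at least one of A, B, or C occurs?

0.84

P(B ∩ C) = P(B)·P(C|B) = 0.40 × 0.40 = 0.16
Inclusion–exclusion gives
P(A ∪ B ∪ C) = 0.42 + 0.40 + 0.36 − 0.14 − 0.06 − 0.16 + 0.02 = 0.84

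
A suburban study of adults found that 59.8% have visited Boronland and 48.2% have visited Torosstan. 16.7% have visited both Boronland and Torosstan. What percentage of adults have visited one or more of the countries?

P(at least one) = 59.8 + 48.2 − 16.7 = 91.3%

91.3%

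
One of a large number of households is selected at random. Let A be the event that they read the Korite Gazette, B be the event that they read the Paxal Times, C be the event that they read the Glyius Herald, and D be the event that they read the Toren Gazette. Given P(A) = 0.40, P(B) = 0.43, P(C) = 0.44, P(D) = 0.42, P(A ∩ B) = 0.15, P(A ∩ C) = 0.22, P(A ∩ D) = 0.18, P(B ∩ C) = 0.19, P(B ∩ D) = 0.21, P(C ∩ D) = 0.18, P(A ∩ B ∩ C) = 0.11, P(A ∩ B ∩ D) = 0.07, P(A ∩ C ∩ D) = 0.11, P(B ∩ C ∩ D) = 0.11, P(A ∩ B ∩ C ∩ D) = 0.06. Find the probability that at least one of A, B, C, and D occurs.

Using inclusion–exclusion:
P(A ∪ B ∪ C ∪ D) = 0.40 + 0.43 + 0.44 + 0.42 − 0.15 − 0.22 − 0.18 − 0.19 − 0.21 − 0.18 + 0.11 + 0.07 + 0.11 + 0.11 − 0.06 = 0.90

0.90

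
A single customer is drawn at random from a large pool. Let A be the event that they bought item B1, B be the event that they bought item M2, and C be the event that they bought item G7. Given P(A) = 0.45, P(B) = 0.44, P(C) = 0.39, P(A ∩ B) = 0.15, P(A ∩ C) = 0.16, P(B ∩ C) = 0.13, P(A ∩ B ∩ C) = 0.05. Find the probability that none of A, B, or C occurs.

P(A ∪ B ∪ C) = 0.45 + 0.44 + 0.39 − 0.15 − 0.16 − 0.13 + 0.05 = 0.89
P(none) = 1 − 0.89 = 0.11

0.11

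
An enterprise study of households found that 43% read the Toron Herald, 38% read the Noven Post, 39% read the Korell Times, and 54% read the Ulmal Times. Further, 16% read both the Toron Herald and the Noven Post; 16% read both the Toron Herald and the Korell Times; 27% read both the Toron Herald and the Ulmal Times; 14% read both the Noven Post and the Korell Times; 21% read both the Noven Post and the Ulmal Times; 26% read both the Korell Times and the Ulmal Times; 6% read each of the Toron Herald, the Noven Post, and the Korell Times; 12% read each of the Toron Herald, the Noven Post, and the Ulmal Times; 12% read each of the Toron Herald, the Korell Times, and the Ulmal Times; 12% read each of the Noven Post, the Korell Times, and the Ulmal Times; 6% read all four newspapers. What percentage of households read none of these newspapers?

10%

P(≥1) = 43 + 38 + 39 + 54 − 16 − 16 − 27 − 14 − 21 − 26 + 6 + 12 + 12 + 12 − 6 = 90%
P(none) = 100% − 90% = 10%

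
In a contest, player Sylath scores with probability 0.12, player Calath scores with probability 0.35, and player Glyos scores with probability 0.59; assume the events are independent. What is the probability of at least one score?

0.76548

P(none) = (1 − 0.12) × (1 − 0.35) × (1 − 0.59) = 0.88 × 0.65 × 0.41 = 0.23452
P(at least one) = 1 − 0.23452 = 0.76548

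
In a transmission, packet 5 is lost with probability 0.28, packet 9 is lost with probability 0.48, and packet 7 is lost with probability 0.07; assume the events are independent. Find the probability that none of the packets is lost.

0.348192

P(none) = (1 − 0.28) × (1 − 0.48) × (1 − 0.07) = 0.72 × 0.52 × 0.93 = 0.348192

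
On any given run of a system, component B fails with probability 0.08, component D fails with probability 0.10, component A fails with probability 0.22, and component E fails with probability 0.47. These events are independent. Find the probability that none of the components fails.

0.3422952

Independence gives P(none) = ∏(1 − pᵢ).
P(none) = (1 − 0.08) × (1 − 0.10) × (1 − 0.22) × (1 − 0.47) = 0.92 × 0.90 × 0.78 × 0.53 = 0.3422952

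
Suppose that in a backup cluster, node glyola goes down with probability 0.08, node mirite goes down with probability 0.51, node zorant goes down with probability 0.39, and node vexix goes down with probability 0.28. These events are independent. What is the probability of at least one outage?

0.80200864

P(none) = (1 − 0.08) × (1 − 0.51) × (1 − 0.39) × (1 − 0.28) = 0.92 × 0.49 × 0.61 × 0.72 = 0.19799136
P(at least one) = 1 − 0.19799136 = 0.80200864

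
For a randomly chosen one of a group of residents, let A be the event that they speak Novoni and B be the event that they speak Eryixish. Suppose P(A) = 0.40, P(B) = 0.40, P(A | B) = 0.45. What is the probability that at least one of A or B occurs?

0.62

P(A ∩ B) = P(B)·P(A|B) = 0.40 × 0.45 = 0.18
By inclusion-exclusion,
P(A ∪ B) = 0.40 + 0.40 − 0.18 = 0.62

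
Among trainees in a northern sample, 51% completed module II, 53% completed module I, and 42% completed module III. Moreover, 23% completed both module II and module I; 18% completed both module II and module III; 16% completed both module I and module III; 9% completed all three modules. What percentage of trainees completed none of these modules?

Inclusion–exclusion gives
P(union) = 51 + 53 + 42 − 23 − 18 − 16 + 9 = 98%
P(none) = 100% − 98% = 2%

2%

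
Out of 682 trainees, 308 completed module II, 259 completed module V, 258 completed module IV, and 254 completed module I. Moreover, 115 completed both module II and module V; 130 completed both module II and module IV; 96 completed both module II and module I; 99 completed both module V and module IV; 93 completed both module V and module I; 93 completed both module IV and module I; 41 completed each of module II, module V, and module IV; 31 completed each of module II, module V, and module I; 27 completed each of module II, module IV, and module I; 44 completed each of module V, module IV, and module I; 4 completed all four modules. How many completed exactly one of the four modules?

Using the inclusion–exclusion count for exactly one event:
|exactly one| = 308 + 259 + 258 + 254 − 2·115 − 2·130 − 2·96 − 2·99 − 2·93 − 2·93 + 3·41 + 3·31 + 3·27 + 3·44 − 4·4 = 240

240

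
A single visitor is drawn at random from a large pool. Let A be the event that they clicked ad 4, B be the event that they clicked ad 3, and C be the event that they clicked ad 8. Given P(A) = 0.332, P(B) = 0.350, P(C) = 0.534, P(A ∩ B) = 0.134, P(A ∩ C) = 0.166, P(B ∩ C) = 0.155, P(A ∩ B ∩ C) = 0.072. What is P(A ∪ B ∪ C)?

P(A ∪ B ∪ C) = 0.332 + 0.350 + 0.534 − 0.134 − 0.166 − 0.155 + 0.072 = 0.833

0.833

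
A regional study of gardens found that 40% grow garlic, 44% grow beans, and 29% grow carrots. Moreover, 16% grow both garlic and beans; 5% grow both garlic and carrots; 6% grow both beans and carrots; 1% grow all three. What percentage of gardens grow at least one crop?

Apply inclusion-exclusion:
P(≥1) = 40 + 44 + 29 − 16 − 5 − 6 + 1 = 87%

87%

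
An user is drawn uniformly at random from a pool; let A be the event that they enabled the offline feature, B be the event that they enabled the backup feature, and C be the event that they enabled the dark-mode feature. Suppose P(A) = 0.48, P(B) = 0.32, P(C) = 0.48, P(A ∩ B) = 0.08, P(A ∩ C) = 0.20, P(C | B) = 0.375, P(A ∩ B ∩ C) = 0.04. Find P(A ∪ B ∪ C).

0.92

P(B ∩ C) = P(B)·P(C|B) = 0.32 × 0.375 = 0.12
P(A ∪ B ∪ C) = 0.48 + 0.32 + 0.48 − 0.08 − 0.20 − 0.12 + 0.04 = 0.92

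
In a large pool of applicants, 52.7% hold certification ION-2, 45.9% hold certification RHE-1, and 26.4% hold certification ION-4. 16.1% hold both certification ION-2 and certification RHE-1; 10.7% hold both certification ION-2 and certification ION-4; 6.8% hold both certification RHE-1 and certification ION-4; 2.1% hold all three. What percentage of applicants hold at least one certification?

93.5%

By inclusion–exclusion:
P(≥1) = 52.7 + 45.9 + 26.4 − 16.1 − 10.7 − 6.8 + 2.1 = 93.5%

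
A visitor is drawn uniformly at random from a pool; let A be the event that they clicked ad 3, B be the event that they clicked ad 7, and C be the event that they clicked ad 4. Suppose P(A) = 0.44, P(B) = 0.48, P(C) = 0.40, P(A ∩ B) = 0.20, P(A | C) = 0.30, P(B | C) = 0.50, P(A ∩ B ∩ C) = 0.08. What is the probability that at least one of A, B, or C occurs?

P(A ∩ C) = P(C)·P(A|C) = 0.40 × 0.30 = 0.12
P(B ∩ C) = P(C)·P(B|C) = 0.40 × 0.50 = 0.20
Apply inclusion-exclusion:
P(A ∪ B ∪ C) = 0.44 + 0.48 + 0.40 − 0.20 − 0.12 − 0.20 + 0.08 = 0.88

0.88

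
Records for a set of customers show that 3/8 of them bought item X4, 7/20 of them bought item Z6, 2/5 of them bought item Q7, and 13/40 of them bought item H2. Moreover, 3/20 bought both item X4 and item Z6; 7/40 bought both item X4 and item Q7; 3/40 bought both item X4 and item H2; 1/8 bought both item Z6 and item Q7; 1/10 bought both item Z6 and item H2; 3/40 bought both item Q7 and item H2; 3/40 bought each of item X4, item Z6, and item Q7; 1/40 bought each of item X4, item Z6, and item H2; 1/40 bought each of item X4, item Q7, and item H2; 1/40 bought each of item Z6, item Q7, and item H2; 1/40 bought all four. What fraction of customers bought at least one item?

7/8

By inclusion-exclusion,
P(≥1) = 3/8 + 7/20 + 2/5 + 13/40 − 3/20 − 7/40 − 3/40 − 1/8 − 1/10 − 3/40 + 3/40 + 1/40 + 1/40 + 1/40 − 1/40 = 7/8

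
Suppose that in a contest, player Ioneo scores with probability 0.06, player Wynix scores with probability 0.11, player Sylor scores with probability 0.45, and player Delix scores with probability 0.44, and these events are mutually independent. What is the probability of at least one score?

P(none) = (1 − 0.06) × (1 − 0.11) × (1 − 0.45) × (1 − 0.44) = 0.94 × 0.89 × 0.55 × 0.56 = 0.2576728
P(at least one) = 1 − 0.2576728 = 0.7423272

0.7423272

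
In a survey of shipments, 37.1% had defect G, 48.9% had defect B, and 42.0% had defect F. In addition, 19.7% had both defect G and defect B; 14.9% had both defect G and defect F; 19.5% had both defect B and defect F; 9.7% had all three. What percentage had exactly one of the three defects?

48.9%

P(exactly one) = 37.1 + 48.9 + 42.0 − 2·19.7 − 2·14.9 − 2·19.5 + 3·9.7 = 48.9%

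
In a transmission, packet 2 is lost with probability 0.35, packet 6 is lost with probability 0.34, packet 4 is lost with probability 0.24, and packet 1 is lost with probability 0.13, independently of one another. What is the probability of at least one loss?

P(none) = (1 − 0.35) × (1 − 0.34) × (1 − 0.24) × (1 − 0.13) = 0.65 × 0.66 × 0.76 × 0.87 = 0.2836548
P(at least one) = 1 − 0.2836548 = 0.7163452

0.7163452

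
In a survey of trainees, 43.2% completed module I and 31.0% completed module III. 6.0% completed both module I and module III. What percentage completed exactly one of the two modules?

62.2%

P(exactly one) = 43.2 + 31.0 − 2·6.0 = 62.2%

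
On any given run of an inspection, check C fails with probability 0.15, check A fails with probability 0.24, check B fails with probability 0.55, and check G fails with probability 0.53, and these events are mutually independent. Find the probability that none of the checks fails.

0.136629

Independence gives P(none) = ∏(1 − pᵢ).
P(none) = (1 − 0.15) × (1 − 0.24) × (1 − 0.55) × (1 − 0.53) = 0.85 × 0.76 × 0.45 × 0.47 = 0.136629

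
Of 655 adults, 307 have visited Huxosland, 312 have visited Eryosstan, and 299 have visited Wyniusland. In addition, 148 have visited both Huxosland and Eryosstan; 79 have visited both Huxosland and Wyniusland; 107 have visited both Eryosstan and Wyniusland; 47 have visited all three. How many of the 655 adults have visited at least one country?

631

|at least one| = 307 + 312 + 299 − 148 − 79 − 107 + 47 = 631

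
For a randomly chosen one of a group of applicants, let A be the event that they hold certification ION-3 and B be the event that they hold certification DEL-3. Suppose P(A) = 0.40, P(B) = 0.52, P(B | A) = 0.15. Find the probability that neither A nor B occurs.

0.14

P(A ∩ B) = P(A)·P(B|A) = 0.40 × 0.15 = 0.06
By inclusion–exclusion:
P(A ∪ B) = 0.40 + 0.52 − 0.06 = 0.86
P(none) = 1 − 0.86 = 0.14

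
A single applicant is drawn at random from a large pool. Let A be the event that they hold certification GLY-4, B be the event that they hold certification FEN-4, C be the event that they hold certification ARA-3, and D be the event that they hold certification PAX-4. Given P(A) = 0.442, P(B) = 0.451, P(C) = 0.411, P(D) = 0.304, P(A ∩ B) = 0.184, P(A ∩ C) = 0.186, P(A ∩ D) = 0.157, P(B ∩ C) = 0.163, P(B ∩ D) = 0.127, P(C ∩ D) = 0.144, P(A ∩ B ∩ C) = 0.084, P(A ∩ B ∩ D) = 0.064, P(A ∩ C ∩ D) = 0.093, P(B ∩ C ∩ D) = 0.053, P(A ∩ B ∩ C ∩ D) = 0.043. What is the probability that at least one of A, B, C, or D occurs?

0.898

By inclusion–exclusion:
P(A ∪ B ∪ C ∪ D) = 0.442 + 0.451 + 0.411 + 0.304 − 0.184 − 0.186 − 0.157 − 0.163 − 0.127 − 0.144 + 0.084 + 0.064 + 0.093 + 0.053 − 0.043 = 0.898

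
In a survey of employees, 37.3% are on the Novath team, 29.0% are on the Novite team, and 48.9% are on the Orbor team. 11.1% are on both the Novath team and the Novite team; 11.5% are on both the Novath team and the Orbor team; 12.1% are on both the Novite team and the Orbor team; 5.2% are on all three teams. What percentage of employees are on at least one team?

85.7%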